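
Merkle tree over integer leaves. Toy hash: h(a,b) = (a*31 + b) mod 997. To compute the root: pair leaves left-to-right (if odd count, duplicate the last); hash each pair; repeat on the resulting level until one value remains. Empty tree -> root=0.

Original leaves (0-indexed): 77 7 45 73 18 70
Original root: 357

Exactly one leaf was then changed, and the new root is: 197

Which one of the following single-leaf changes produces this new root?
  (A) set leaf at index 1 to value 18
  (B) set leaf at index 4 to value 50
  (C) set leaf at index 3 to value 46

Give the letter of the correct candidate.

Original leaves: [77, 7, 45, 73, 18, 70]
Target new root: 197
Try each candidate change and compute the resulting root:
Candidate A: set leaf[1] = 18 -> leaves = [77, 18, 45, 73, 18, 70]
  L0: [77, 18, 45, 73, 18, 70]
  L1: h(77,18)=(77*31+18)%997=411 h(45,73)=(45*31+73)%997=471 h(18,70)=(18*31+70)%997=628 -> [411, 471, 628]
  L2: h(411,471)=(411*31+471)%997=251 h(628,628)=(628*31+628)%997=156 -> [251, 156]
  L3: h(251,156)=(251*31+156)%997=958 -> [958]
  root = 958 != target 197
Candidate B: set leaf[4] = 50 -> leaves = [77, 7, 45, 73, 50, 70]
  L0: [77, 7, 45, 73, 50, 70]
  L1: h(77,7)=(77*31+7)%997=400 h(45,73)=(45*31+73)%997=471 h(50,70)=(50*31+70)%997=623 -> [400, 471, 623]
  L2: h(400,471)=(400*31+471)%997=907 h(623,623)=(623*31+623)%997=993 -> [907, 993]
  L3: h(907,993)=(907*31+993)%997=197 -> [197]
  root = 197 == target 197  ** MATCH **
Candidate C: set leaf[3] = 46 -> leaves = [77, 7, 45, 46, 18, 70]
  L0: [77, 7, 45, 46, 18, 70]
  L1: h(77,7)=(77*31+7)%997=400 h(45,46)=(45*31+46)%997=444 h(18,70)=(18*31+70)%997=628 -> [400, 444, 628]
  L2: h(400,444)=(400*31+444)%997=880 h(628,628)=(628*31+628)%997=156 -> [880, 156]
  L3: h(880,156)=(880*31+156)%997=517 -> [517]
  root = 517 != target 197
Candidate B produces the target root.

Answer: B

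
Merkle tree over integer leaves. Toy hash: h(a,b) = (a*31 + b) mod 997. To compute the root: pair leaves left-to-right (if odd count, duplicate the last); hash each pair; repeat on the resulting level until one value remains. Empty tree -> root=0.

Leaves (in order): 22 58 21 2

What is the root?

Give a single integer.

L0: [22, 58, 21, 2]
L1: h(22,58)=(22*31+58)%997=740 h(21,2)=(21*31+2)%997=653 -> [740, 653]
L2: h(740,653)=(740*31+653)%997=662 -> [662]

Answer: 662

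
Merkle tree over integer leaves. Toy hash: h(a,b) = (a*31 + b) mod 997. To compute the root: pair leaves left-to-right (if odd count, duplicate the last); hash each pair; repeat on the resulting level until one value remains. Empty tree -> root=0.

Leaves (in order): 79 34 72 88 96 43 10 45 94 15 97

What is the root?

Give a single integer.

L0: [79, 34, 72, 88, 96, 43, 10, 45, 94, 15, 97]
L1: h(79,34)=(79*31+34)%997=489 h(72,88)=(72*31+88)%997=326 h(96,43)=(96*31+43)%997=28 h(10,45)=(10*31+45)%997=355 h(94,15)=(94*31+15)%997=935 h(97,97)=(97*31+97)%997=113 -> [489, 326, 28, 355, 935, 113]
L2: h(489,326)=(489*31+326)%997=530 h(28,355)=(28*31+355)%997=226 h(935,113)=(935*31+113)%997=185 -> [530, 226, 185]
L3: h(530,226)=(530*31+226)%997=704 h(185,185)=(185*31+185)%997=935 -> [704, 935]
L4: h(704,935)=(704*31+935)%997=825 -> [825]

Answer: 825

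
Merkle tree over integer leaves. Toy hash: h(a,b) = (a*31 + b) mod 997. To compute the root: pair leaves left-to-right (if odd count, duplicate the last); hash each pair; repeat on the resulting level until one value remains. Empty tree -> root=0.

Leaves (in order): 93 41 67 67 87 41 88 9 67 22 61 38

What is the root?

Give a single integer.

Answer: 205

Derivation:
L0: [93, 41, 67, 67, 87, 41, 88, 9, 67, 22, 61, 38]
L1: h(93,41)=(93*31+41)%997=930 h(67,67)=(67*31+67)%997=150 h(87,41)=(87*31+41)%997=744 h(88,9)=(88*31+9)%997=743 h(67,22)=(67*31+22)%997=105 h(61,38)=(61*31+38)%997=932 -> [930, 150, 744, 743, 105, 932]
L2: h(930,150)=(930*31+150)%997=67 h(744,743)=(744*31+743)%997=876 h(105,932)=(105*31+932)%997=199 -> [67, 876, 199]
L3: h(67,876)=(67*31+876)%997=959 h(199,199)=(199*31+199)%997=386 -> [959, 386]
L4: h(959,386)=(959*31+386)%997=205 -> [205]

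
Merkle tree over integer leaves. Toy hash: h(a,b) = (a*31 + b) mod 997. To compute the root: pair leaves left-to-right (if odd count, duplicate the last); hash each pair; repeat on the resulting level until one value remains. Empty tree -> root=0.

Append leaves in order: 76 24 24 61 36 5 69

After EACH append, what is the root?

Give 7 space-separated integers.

Answer: 76 386 770 807 67 72 162

Derivation:
After append 76 (leaves=[76]):
  L0: [76]
  root=76
After append 24 (leaves=[76, 24]):
  L0: [76, 24]
  L1: h(76,24)=(76*31+24)%997=386 -> [386]
  root=386
After append 24 (leaves=[76, 24, 24]):
  L0: [76, 24, 24]
  L1: h(76,24)=(76*31+24)%997=386 h(24,24)=(24*31+24)%997=768 -> [386, 768]
  L2: h(386,768)=(386*31+768)%997=770 -> [770]
  root=770
After append 61 (leaves=[76, 24, 24, 61]):
  L0: [76, 24, 24, 61]
  L1: h(76,24)=(76*31+24)%997=386 h(24,61)=(24*31+61)%997=805 -> [386, 805]
  L2: h(386,805)=(386*31+805)%997=807 -> [807]
  root=807
After append 36 (leaves=[76, 24, 24, 61, 36]):
  L0: [76, 24, 24, 61, 36]
  L1: h(76,24)=(76*31+24)%997=386 h(24,61)=(24*31+61)%997=805 h(36,36)=(36*31+36)%997=155 -> [386, 805, 155]
  L2: h(386,805)=(386*31+805)%997=807 h(155,155)=(155*31+155)%997=972 -> [807, 972]
  L3: h(807,972)=(807*31+972)%997=67 -> [67]
  root=67
After append 5 (leaves=[76, 24, 24, 61, 36, 5]):
  L0: [76, 24, 24, 61, 36, 5]
  L1: h(76,24)=(76*31+24)%997=386 h(24,61)=(24*31+61)%997=805 h(36,5)=(36*31+5)%997=124 -> [386, 805, 124]
  L2: h(386,805)=(386*31+805)%997=807 h(124,124)=(124*31+124)%997=977 -> [807, 977]
  L3: h(807,977)=(807*31+977)%997=72 -> [72]
  root=72
After append 69 (leaves=[76, 24, 24, 61, 36, 5, 69]):
  L0: [76, 24, 24, 61, 36, 5, 69]
  L1: h(76,24)=(76*31+24)%997=386 h(24,61)=(24*31+61)%997=805 h(36,5)=(36*31+5)%997=124 h(69,69)=(69*31+69)%997=214 -> [386, 805, 124, 214]
  L2: h(386,805)=(386*31+805)%997=807 h(124,214)=(124*31+214)%997=70 -> [807, 70]
  L3: h(807,70)=(807*31+70)%997=162 -> [162]
  root=162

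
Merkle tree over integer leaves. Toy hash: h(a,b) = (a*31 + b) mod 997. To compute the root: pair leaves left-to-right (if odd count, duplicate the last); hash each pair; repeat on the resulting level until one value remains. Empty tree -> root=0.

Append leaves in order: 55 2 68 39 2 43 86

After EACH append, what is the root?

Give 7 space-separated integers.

Answer: 55 710 258 229 174 489 145

Derivation:
After append 55 (leaves=[55]):
  L0: [55]
  root=55
After append 2 (leaves=[55, 2]):
  L0: [55, 2]
  L1: h(55,2)=(55*31+2)%997=710 -> [710]
  root=710
After append 68 (leaves=[55, 2, 68]):
  L0: [55, 2, 68]
  L1: h(55,2)=(55*31+2)%997=710 h(68,68)=(68*31+68)%997=182 -> [710, 182]
  L2: h(710,182)=(710*31+182)%997=258 -> [258]
  root=258
After append 39 (leaves=[55, 2, 68, 39]):
  L0: [55, 2, 68, 39]
  L1: h(55,2)=(55*31+2)%997=710 h(68,39)=(68*31+39)%997=153 -> [710, 153]
  L2: h(710,153)=(710*31+153)%997=229 -> [229]
  root=229
After append 2 (leaves=[55, 2, 68, 39, 2]):
  L0: [55, 2, 68, 39, 2]
  L1: h(55,2)=(55*31+2)%997=710 h(68,39)=(68*31+39)%997=153 h(2,2)=(2*31+2)%997=64 -> [710, 153, 64]
  L2: h(710,153)=(710*31+153)%997=229 h(64,64)=(64*31+64)%997=54 -> [229, 54]
  L3: h(229,54)=(229*31+54)%997=174 -> [174]
  root=174
After append 43 (leaves=[55, 2, 68, 39, 2, 43]):
  L0: [55, 2, 68, 39, 2, 43]
  L1: h(55,2)=(55*31+2)%997=710 h(68,39)=(68*31+39)%997=153 h(2,43)=(2*31+43)%997=105 -> [710, 153, 105]
  L2: h(710,153)=(710*31+153)%997=229 h(105,105)=(105*31+105)%997=369 -> [229, 369]
  L3: h(229,369)=(229*31+369)%997=489 -> [489]
  root=489
After append 86 (leaves=[55, 2, 68, 39, 2, 43, 86]):
  L0: [55, 2, 68, 39, 2, 43, 86]
  L1: h(55,2)=(55*31+2)%997=710 h(68,39)=(68*31+39)%997=153 h(2,43)=(2*31+43)%997=105 h(86,86)=(86*31+86)%997=758 -> [710, 153, 105, 758]
  L2: h(710,153)=(710*31+153)%997=229 h(105,758)=(105*31+758)%997=25 -> [229, 25]
  L3: h(229,25)=(229*31+25)%997=145 -> [145]
  root=145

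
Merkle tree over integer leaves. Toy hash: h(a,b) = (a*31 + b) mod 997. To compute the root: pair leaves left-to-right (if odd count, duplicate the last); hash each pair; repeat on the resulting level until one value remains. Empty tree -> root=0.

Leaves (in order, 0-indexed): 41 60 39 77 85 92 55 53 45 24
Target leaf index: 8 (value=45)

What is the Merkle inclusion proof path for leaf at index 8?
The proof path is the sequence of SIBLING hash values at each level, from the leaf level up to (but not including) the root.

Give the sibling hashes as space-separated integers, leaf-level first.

Answer: 24 422 543 479

Derivation:
L0 (leaves): [41, 60, 39, 77, 85, 92, 55, 53, 45, 24], target index=8
L1: h(41,60)=(41*31+60)%997=334 [pair 0] h(39,77)=(39*31+77)%997=289 [pair 1] h(85,92)=(85*31+92)%997=733 [pair 2] h(55,53)=(55*31+53)%997=761 [pair 3] h(45,24)=(45*31+24)%997=422 [pair 4] -> [334, 289, 733, 761, 422]
  Sibling for proof at L0: 24
L2: h(334,289)=(334*31+289)%997=673 [pair 0] h(733,761)=(733*31+761)%997=553 [pair 1] h(422,422)=(422*31+422)%997=543 [pair 2] -> [673, 553, 543]
  Sibling for proof at L1: 422
L3: h(673,553)=(673*31+553)%997=479 [pair 0] h(543,543)=(543*31+543)%997=427 [pair 1] -> [479, 427]
  Sibling for proof at L2: 543
L4: h(479,427)=(479*31+427)%997=321 [pair 0] -> [321]
  Sibling for proof at L3: 479
Root: 321
Proof path (sibling hashes from leaf to root): [24, 422, 543, 479]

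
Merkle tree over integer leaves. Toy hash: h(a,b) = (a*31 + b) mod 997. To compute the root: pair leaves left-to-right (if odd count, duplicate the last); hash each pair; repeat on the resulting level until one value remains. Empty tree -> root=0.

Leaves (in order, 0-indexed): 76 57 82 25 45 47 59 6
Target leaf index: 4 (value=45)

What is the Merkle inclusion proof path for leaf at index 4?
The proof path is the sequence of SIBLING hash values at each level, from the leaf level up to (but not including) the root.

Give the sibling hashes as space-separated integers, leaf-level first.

Answer: 47 838 601

Derivation:
L0 (leaves): [76, 57, 82, 25, 45, 47, 59, 6], target index=4
L1: h(76,57)=(76*31+57)%997=419 [pair 0] h(82,25)=(82*31+25)%997=573 [pair 1] h(45,47)=(45*31+47)%997=445 [pair 2] h(59,6)=(59*31+6)%997=838 [pair 3] -> [419, 573, 445, 838]
  Sibling for proof at L0: 47
L2: h(419,573)=(419*31+573)%997=601 [pair 0] h(445,838)=(445*31+838)%997=675 [pair 1] -> [601, 675]
  Sibling for proof at L1: 838
L3: h(601,675)=(601*31+675)%997=363 [pair 0] -> [363]
  Sibling for proof at L2: 601
Root: 363
Proof path (sibling hashes from leaf to root): [47, 838, 601]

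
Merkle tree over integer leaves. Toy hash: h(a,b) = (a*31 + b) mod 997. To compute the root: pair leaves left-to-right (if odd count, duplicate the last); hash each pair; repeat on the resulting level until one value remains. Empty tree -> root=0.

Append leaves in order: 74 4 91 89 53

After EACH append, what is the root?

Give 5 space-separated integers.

After append 74 (leaves=[74]):
  L0: [74]
  root=74
After append 4 (leaves=[74, 4]):
  L0: [74, 4]
  L1: h(74,4)=(74*31+4)%997=304 -> [304]
  root=304
After append 91 (leaves=[74, 4, 91]):
  L0: [74, 4, 91]
  L1: h(74,4)=(74*31+4)%997=304 h(91,91)=(91*31+91)%997=918 -> [304, 918]
  L2: h(304,918)=(304*31+918)%997=372 -> [372]
  root=372
After append 89 (leaves=[74, 4, 91, 89]):
  L0: [74, 4, 91, 89]
  L1: h(74,4)=(74*31+4)%997=304 h(91,89)=(91*31+89)%997=916 -> [304, 916]
  L2: h(304,916)=(304*31+916)%997=370 -> [370]
  root=370
After append 53 (leaves=[74, 4, 91, 89, 53]):
  L0: [74, 4, 91, 89, 53]
  L1: h(74,4)=(74*31+4)%997=304 h(91,89)=(91*31+89)%997=916 h(53,53)=(53*31+53)%997=699 -> [304, 916, 699]
  L2: h(304,916)=(304*31+916)%997=370 h(699,699)=(699*31+699)%997=434 -> [370, 434]
  L3: h(370,434)=(370*31+434)%997=937 -> [937]
  root=937

Answer: 74 304 372 370 937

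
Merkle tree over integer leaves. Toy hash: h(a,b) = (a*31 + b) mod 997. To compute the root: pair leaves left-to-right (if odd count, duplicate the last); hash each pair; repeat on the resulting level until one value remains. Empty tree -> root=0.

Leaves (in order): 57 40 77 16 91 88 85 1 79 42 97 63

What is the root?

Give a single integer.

Answer: 516

Derivation:
L0: [57, 40, 77, 16, 91, 88, 85, 1, 79, 42, 97, 63]
L1: h(57,40)=(57*31+40)%997=810 h(77,16)=(77*31+16)%997=409 h(91,88)=(91*31+88)%997=915 h(85,1)=(85*31+1)%997=642 h(79,42)=(79*31+42)%997=497 h(97,63)=(97*31+63)%997=79 -> [810, 409, 915, 642, 497, 79]
L2: h(810,409)=(810*31+409)%997=594 h(915,642)=(915*31+642)%997=94 h(497,79)=(497*31+79)%997=531 -> [594, 94, 531]
L3: h(594,94)=(594*31+94)%997=562 h(531,531)=(531*31+531)%997=43 -> [562, 43]
L4: h(562,43)=(562*31+43)%997=516 -> [516]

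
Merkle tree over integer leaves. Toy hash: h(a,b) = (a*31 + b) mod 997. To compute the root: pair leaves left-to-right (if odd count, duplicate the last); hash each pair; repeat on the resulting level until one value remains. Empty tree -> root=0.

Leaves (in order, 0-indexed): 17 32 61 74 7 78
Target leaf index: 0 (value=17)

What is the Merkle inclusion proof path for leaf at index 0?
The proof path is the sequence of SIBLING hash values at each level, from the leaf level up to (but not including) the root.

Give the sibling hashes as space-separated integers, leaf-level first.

L0 (leaves): [17, 32, 61, 74, 7, 78], target index=0
L1: h(17,32)=(17*31+32)%997=559 [pair 0] h(61,74)=(61*31+74)%997=968 [pair 1] h(7,78)=(7*31+78)%997=295 [pair 2] -> [559, 968, 295]
  Sibling for proof at L0: 32
L2: h(559,968)=(559*31+968)%997=351 [pair 0] h(295,295)=(295*31+295)%997=467 [pair 1] -> [351, 467]
  Sibling for proof at L1: 968
L3: h(351,467)=(351*31+467)%997=381 [pair 0] -> [381]
  Sibling for proof at L2: 467
Root: 381
Proof path (sibling hashes from leaf to root): [32, 968, 467]

Answer: 32 968 467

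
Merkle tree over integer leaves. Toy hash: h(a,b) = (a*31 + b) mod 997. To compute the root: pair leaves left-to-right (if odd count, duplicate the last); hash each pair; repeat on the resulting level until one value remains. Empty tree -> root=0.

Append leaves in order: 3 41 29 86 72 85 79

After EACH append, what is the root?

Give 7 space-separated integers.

Answer: 3 134 97 154 736 155 366

Derivation:
After append 3 (leaves=[3]):
  L0: [3]
  root=3
After append 41 (leaves=[3, 41]):
  L0: [3, 41]
  L1: h(3,41)=(3*31+41)%997=134 -> [134]
  root=134
After append 29 (leaves=[3, 41, 29]):
  L0: [3, 41, 29]
  L1: h(3,41)=(3*31+41)%997=134 h(29,29)=(29*31+29)%997=928 -> [134, 928]
  L2: h(134,928)=(134*31+928)%997=97 -> [97]
  root=97
After append 86 (leaves=[3, 41, 29, 86]):
  L0: [3, 41, 29, 86]
  L1: h(3,41)=(3*31+41)%997=134 h(29,86)=(29*31+86)%997=985 -> [134, 985]
  L2: h(134,985)=(134*31+985)%997=154 -> [154]
  root=154
After append 72 (leaves=[3, 41, 29, 86, 72]):
  L0: [3, 41, 29, 86, 72]
  L1: h(3,41)=(3*31+41)%997=134 h(29,86)=(29*31+86)%997=985 h(72,72)=(72*31+72)%997=310 -> [134, 985, 310]
  L2: h(134,985)=(134*31+985)%997=154 h(310,310)=(310*31+310)%997=947 -> [154, 947]
  L3: h(154,947)=(154*31+947)%997=736 -> [736]
  root=736
After append 85 (leaves=[3, 41, 29, 86, 72, 85]):
  L0: [3, 41, 29, 86, 72, 85]
  L1: h(3,41)=(3*31+41)%997=134 h(29,86)=(29*31+86)%997=985 h(72,85)=(72*31+85)%997=323 -> [134, 985, 323]
  L2: h(134,985)=(134*31+985)%997=154 h(323,323)=(323*31+323)%997=366 -> [154, 366]
  L3: h(154,366)=(154*31+366)%997=155 -> [155]
  root=155
After append 79 (leaves=[3, 41, 29, 86, 72, 85, 79]):
  L0: [3, 41, 29, 86, 72, 85, 79]
  L1: h(3,41)=(3*31+41)%997=134 h(29,86)=(29*31+86)%997=985 h(72,85)=(72*31+85)%997=323 h(79,79)=(79*31+79)%997=534 -> [134, 985, 323, 534]
  L2: h(134,985)=(134*31+985)%997=154 h(323,534)=(323*31+534)%997=577 -> [154, 577]
  L3: h(154,577)=(154*31+577)%997=366 -> [366]
  root=366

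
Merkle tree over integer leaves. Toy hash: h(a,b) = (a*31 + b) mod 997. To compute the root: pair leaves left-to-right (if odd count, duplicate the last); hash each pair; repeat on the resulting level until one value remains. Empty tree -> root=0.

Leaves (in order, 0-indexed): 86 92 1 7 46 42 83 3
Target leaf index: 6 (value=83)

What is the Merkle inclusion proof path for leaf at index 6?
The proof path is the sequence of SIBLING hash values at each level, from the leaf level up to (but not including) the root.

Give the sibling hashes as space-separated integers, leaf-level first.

Answer: 3 471 791

Derivation:
L0 (leaves): [86, 92, 1, 7, 46, 42, 83, 3], target index=6
L1: h(86,92)=(86*31+92)%997=764 [pair 0] h(1,7)=(1*31+7)%997=38 [pair 1] h(46,42)=(46*31+42)%997=471 [pair 2] h(83,3)=(83*31+3)%997=582 [pair 3] -> [764, 38, 471, 582]
  Sibling for proof at L0: 3
L2: h(764,38)=(764*31+38)%997=791 [pair 0] h(471,582)=(471*31+582)%997=228 [pair 1] -> [791, 228]
  Sibling for proof at L1: 471
L3: h(791,228)=(791*31+228)%997=821 [pair 0] -> [821]
  Sibling for proof at L2: 791
Root: 821
Proof path (sibling hashes from leaf to root): [3, 471, 791]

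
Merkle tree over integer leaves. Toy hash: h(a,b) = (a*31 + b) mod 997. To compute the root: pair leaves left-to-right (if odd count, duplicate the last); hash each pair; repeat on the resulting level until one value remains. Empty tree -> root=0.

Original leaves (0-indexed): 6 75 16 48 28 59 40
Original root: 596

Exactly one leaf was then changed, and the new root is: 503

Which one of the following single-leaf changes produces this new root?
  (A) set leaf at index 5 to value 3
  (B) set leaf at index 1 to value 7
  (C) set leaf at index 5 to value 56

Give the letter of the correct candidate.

Original leaves: [6, 75, 16, 48, 28, 59, 40]
Target new root: 503
Try each candidate change and compute the resulting root:
Candidate A: set leaf[5] = 3 -> leaves = [6, 75, 16, 48, 28, 3, 40]
  L0: [6, 75, 16, 48, 28, 3, 40]
  L1: h(6,75)=(6*31+75)%997=261 h(16,48)=(16*31+48)%997=544 h(28,3)=(28*31+3)%997=871 h(40,40)=(40*31+40)%997=283 -> [261, 544, 871, 283]
  L2: h(261,544)=(261*31+544)%997=659 h(871,283)=(871*31+283)%997=365 -> [659, 365]
  L3: h(659,365)=(659*31+365)%997=854 -> [854]
  root = 854 != target 503
Candidate B: set leaf[1] = 7 -> leaves = [6, 7, 16, 48, 28, 59, 40]
  L0: [6, 7, 16, 48, 28, 59, 40]
  L1: h(6,7)=(6*31+7)%997=193 h(16,48)=(16*31+48)%997=544 h(28,59)=(28*31+59)%997=927 h(40,40)=(40*31+40)%997=283 -> [193, 544, 927, 283]
  L2: h(193,544)=(193*31+544)%997=545 h(927,283)=(927*31+283)%997=107 -> [545, 107]
  L3: h(545,107)=(545*31+107)%997=53 -> [53]
  root = 53 != target 503
Candidate C: set leaf[5] = 56 -> leaves = [6, 75, 16, 48, 28, 56, 40]
  L0: [6, 75, 16, 48, 28, 56, 40]
  L1: h(6,75)=(6*31+75)%997=261 h(16,48)=(16*31+48)%997=544 h(28,56)=(28*31+56)%997=924 h(40,40)=(40*31+40)%997=283 -> [261, 544, 924, 283]
  L2: h(261,544)=(261*31+544)%997=659 h(924,283)=(924*31+283)%997=14 -> [659, 14]
  L3: h(659,14)=(659*31+14)%997=503 -> [503]
  root = 503 == target 503  ** MATCH **
Candidate C produces the target root.

Answer: C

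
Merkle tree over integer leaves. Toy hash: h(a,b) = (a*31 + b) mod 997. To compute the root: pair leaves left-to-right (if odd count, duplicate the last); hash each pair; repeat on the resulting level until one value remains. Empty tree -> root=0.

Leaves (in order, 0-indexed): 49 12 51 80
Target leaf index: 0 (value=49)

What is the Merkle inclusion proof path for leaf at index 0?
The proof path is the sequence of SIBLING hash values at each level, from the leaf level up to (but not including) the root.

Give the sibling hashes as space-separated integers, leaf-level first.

L0 (leaves): [49, 12, 51, 80], target index=0
L1: h(49,12)=(49*31+12)%997=534 [pair 0] h(51,80)=(51*31+80)%997=664 [pair 1] -> [534, 664]
  Sibling for proof at L0: 12
L2: h(534,664)=(534*31+664)%997=269 [pair 0] -> [269]
  Sibling for proof at L1: 664
Root: 269
Proof path (sibling hashes from leaf to root): [12, 664]

Answer: 12 664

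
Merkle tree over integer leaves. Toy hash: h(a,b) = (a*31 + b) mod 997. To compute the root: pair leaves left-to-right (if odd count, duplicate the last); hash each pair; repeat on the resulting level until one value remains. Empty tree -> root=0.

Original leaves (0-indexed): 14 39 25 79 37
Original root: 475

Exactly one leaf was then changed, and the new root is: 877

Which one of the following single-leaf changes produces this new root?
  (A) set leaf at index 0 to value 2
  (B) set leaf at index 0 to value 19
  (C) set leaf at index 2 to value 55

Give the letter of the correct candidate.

Original leaves: [14, 39, 25, 79, 37]
Target new root: 877
Try each candidate change and compute the resulting root:
Candidate A: set leaf[0] = 2 -> leaves = [2, 39, 25, 79, 37]
  L0: [2, 39, 25, 79, 37]
  L1: h(2,39)=(2*31+39)%997=101 h(25,79)=(25*31+79)%997=854 h(37,37)=(37*31+37)%997=187 -> [101, 854, 187]
  L2: h(101,854)=(101*31+854)%997=994 h(187,187)=(187*31+187)%997=2 -> [994, 2]
  L3: h(994,2)=(994*31+2)%997=906 -> [906]
  root = 906 != target 877
Candidate B: set leaf[0] = 19 -> leaves = [19, 39, 25, 79, 37]
  L0: [19, 39, 25, 79, 37]
  L1: h(19,39)=(19*31+39)%997=628 h(25,79)=(25*31+79)%997=854 h(37,37)=(37*31+37)%997=187 -> [628, 854, 187]
  L2: h(628,854)=(628*31+854)%997=382 h(187,187)=(187*31+187)%997=2 -> [382, 2]
  L3: h(382,2)=(382*31+2)%997=877 -> [877]
  root = 877 == target 877  ** MATCH **
Candidate C: set leaf[2] = 55 -> leaves = [14, 39, 55, 79, 37]
  L0: [14, 39, 55, 79, 37]
  L1: h(14,39)=(14*31+39)%997=473 h(55,79)=(55*31+79)%997=787 h(37,37)=(37*31+37)%997=187 -> [473, 787, 187]
  L2: h(473,787)=(473*31+787)%997=495 h(187,187)=(187*31+187)%997=2 -> [495, 2]
  L3: h(495,2)=(495*31+2)%997=392 -> [392]
  root = 392 != target 877
Candidate B produces the target root.

Answer: B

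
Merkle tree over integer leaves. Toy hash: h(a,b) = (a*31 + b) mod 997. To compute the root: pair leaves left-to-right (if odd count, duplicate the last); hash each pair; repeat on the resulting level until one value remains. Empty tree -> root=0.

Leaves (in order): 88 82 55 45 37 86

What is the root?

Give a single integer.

Answer: 522

Derivation:
L0: [88, 82, 55, 45, 37, 86]
L1: h(88,82)=(88*31+82)%997=816 h(55,45)=(55*31+45)%997=753 h(37,86)=(37*31+86)%997=236 -> [816, 753, 236]
L2: h(816,753)=(816*31+753)%997=127 h(236,236)=(236*31+236)%997=573 -> [127, 573]
L3: h(127,573)=(127*31+573)%997=522 -> [522]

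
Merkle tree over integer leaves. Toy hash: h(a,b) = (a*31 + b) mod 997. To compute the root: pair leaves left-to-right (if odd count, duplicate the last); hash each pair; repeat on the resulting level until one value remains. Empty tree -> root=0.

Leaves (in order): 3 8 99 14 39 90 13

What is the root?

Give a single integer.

Answer: 21

Derivation:
L0: [3, 8, 99, 14, 39, 90, 13]
L1: h(3,8)=(3*31+8)%997=101 h(99,14)=(99*31+14)%997=92 h(39,90)=(39*31+90)%997=302 h(13,13)=(13*31+13)%997=416 -> [101, 92, 302, 416]
L2: h(101,92)=(101*31+92)%997=232 h(302,416)=(302*31+416)%997=805 -> [232, 805]
L3: h(232,805)=(232*31+805)%997=21 -> [21]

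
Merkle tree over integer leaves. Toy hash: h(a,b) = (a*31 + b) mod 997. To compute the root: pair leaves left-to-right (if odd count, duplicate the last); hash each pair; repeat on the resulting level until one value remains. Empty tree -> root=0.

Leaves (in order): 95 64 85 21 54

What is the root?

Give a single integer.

Answer: 395

Derivation:
L0: [95, 64, 85, 21, 54]
L1: h(95,64)=(95*31+64)%997=18 h(85,21)=(85*31+21)%997=662 h(54,54)=(54*31+54)%997=731 -> [18, 662, 731]
L2: h(18,662)=(18*31+662)%997=223 h(731,731)=(731*31+731)%997=461 -> [223, 461]
L3: h(223,461)=(223*31+461)%997=395 -> [395]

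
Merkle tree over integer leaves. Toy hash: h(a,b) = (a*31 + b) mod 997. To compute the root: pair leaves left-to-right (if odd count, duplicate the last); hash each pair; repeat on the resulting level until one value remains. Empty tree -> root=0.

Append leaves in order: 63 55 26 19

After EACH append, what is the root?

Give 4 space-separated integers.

After append 63 (leaves=[63]):
  L0: [63]
  root=63
After append 55 (leaves=[63, 55]):
  L0: [63, 55]
  L1: h(63,55)=(63*31+55)%997=14 -> [14]
  root=14
After append 26 (leaves=[63, 55, 26]):
  L0: [63, 55, 26]
  L1: h(63,55)=(63*31+55)%997=14 h(26,26)=(26*31+26)%997=832 -> [14, 832]
  L2: h(14,832)=(14*31+832)%997=269 -> [269]
  root=269
After append 19 (leaves=[63, 55, 26, 19]):
  L0: [63, 55, 26, 19]
  L1: h(63,55)=(63*31+55)%997=14 h(26,19)=(26*31+19)%997=825 -> [14, 825]
  L2: h(14,825)=(14*31+825)%997=262 -> [262]
  root=262

Answer: 63 14 269 262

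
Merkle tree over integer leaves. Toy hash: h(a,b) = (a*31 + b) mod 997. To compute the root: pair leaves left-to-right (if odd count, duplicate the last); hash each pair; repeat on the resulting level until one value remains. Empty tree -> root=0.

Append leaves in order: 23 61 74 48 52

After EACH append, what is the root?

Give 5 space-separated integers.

Answer: 23 774 440 414 280

Derivation:
After append 23 (leaves=[23]):
  L0: [23]
  root=23
After append 61 (leaves=[23, 61]):
  L0: [23, 61]
  L1: h(23,61)=(23*31+61)%997=774 -> [774]
  root=774
After append 74 (leaves=[23, 61, 74]):
  L0: [23, 61, 74]
  L1: h(23,61)=(23*31+61)%997=774 h(74,74)=(74*31+74)%997=374 -> [774, 374]
  L2: h(774,374)=(774*31+374)%997=440 -> [440]
  root=440
After append 48 (leaves=[23, 61, 74, 48]):
  L0: [23, 61, 74, 48]
  L1: h(23,61)=(23*31+61)%997=774 h(74,48)=(74*31+48)%997=348 -> [774, 348]
  L2: h(774,348)=(774*31+348)%997=414 -> [414]
  root=414
After append 52 (leaves=[23, 61, 74, 48, 52]):
  L0: [23, 61, 74, 48, 52]
  L1: h(23,61)=(23*31+61)%997=774 h(74,48)=(74*31+48)%997=348 h(52,52)=(52*31+52)%997=667 -> [774, 348, 667]
  L2: h(774,348)=(774*31+348)%997=414 h(667,667)=(667*31+667)%997=407 -> [414, 407]
  L3: h(414,407)=(414*31+407)%997=280 -> [280]
  root=280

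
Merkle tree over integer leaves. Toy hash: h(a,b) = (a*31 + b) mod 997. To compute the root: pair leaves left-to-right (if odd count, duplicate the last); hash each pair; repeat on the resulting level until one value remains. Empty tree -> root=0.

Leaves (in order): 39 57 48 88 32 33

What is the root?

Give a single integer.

Answer: 188

Derivation:
L0: [39, 57, 48, 88, 32, 33]
L1: h(39,57)=(39*31+57)%997=269 h(48,88)=(48*31+88)%997=579 h(32,33)=(32*31+33)%997=28 -> [269, 579, 28]
L2: h(269,579)=(269*31+579)%997=942 h(28,28)=(28*31+28)%997=896 -> [942, 896]
L3: h(942,896)=(942*31+896)%997=188 -> [188]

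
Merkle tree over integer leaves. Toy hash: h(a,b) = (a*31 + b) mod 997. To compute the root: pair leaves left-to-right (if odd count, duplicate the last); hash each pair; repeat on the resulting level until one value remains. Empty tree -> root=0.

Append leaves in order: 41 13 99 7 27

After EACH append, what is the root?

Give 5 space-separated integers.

Answer: 41 287 101 9 11

Derivation:
After append 41 (leaves=[41]):
  L0: [41]
  root=41
After append 13 (leaves=[41, 13]):
  L0: [41, 13]
  L1: h(41,13)=(41*31+13)%997=287 -> [287]
  root=287
After append 99 (leaves=[41, 13, 99]):
  L0: [41, 13, 99]
  L1: h(41,13)=(41*31+13)%997=287 h(99,99)=(99*31+99)%997=177 -> [287, 177]
  L2: h(287,177)=(287*31+177)%997=101 -> [101]
  root=101
After append 7 (leaves=[41, 13, 99, 7]):
  L0: [41, 13, 99, 7]
  L1: h(41,13)=(41*31+13)%997=287 h(99,7)=(99*31+7)%997=85 -> [287, 85]
  L2: h(287,85)=(287*31+85)%997=9 -> [9]
  root=9
After append 27 (leaves=[41, 13, 99, 7, 27]):
  L0: [41, 13, 99, 7, 27]
  L1: h(41,13)=(41*31+13)%997=287 h(99,7)=(99*31+7)%997=85 h(27,27)=(27*31+27)%997=864 -> [287, 85, 864]
  L2: h(287,85)=(287*31+85)%997=9 h(864,864)=(864*31+864)%997=729 -> [9, 729]
  L3: h(9,729)=(9*31+729)%997=11 -> [11]
  root=11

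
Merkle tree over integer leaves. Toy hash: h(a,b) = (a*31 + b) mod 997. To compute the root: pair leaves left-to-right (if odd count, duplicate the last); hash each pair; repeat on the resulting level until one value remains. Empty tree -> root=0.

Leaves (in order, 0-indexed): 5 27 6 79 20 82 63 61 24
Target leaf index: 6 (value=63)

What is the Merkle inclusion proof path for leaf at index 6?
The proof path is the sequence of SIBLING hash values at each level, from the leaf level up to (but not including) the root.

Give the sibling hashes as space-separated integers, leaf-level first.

L0 (leaves): [5, 27, 6, 79, 20, 82, 63, 61, 24], target index=6
L1: h(5,27)=(5*31+27)%997=182 [pair 0] h(6,79)=(6*31+79)%997=265 [pair 1] h(20,82)=(20*31+82)%997=702 [pair 2] h(63,61)=(63*31+61)%997=20 [pair 3] h(24,24)=(24*31+24)%997=768 [pair 4] -> [182, 265, 702, 20, 768]
  Sibling for proof at L0: 61
L2: h(182,265)=(182*31+265)%997=922 [pair 0] h(702,20)=(702*31+20)%997=845 [pair 1] h(768,768)=(768*31+768)%997=648 [pair 2] -> [922, 845, 648]
  Sibling for proof at L1: 702
L3: h(922,845)=(922*31+845)%997=514 [pair 0] h(648,648)=(648*31+648)%997=796 [pair 1] -> [514, 796]
  Sibling for proof at L2: 922
L4: h(514,796)=(514*31+796)%997=778 [pair 0] -> [778]
  Sibling for proof at L3: 796
Root: 778
Proof path (sibling hashes from leaf to root): [61, 702, 922, 796]

Answer: 61 702 922 796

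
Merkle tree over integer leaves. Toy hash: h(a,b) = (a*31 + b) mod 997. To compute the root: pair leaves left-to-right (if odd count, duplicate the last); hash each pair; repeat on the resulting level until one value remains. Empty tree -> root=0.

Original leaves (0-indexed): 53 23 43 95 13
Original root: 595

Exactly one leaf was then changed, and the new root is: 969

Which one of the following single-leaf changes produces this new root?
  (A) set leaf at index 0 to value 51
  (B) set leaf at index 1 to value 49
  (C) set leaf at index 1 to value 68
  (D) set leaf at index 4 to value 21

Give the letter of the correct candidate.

Original leaves: [53, 23, 43, 95, 13]
Target new root: 969
Try each candidate change and compute the resulting root:
Candidate A: set leaf[0] = 51 -> leaves = [51, 23, 43, 95, 13]
  L0: [51, 23, 43, 95, 13]
  L1: h(51,23)=(51*31+23)%997=607 h(43,95)=(43*31+95)%997=431 h(13,13)=(13*31+13)%997=416 -> [607, 431, 416]
  L2: h(607,431)=(607*31+431)%997=305 h(416,416)=(416*31+416)%997=351 -> [305, 351]
  L3: h(305,351)=(305*31+351)%997=833 -> [833]
  root = 833 != target 969
Candidate B: set leaf[1] = 49 -> leaves = [53, 49, 43, 95, 13]
  L0: [53, 49, 43, 95, 13]
  L1: h(53,49)=(53*31+49)%997=695 h(43,95)=(43*31+95)%997=431 h(13,13)=(13*31+13)%997=416 -> [695, 431, 416]
  L2: h(695,431)=(695*31+431)%997=42 h(416,416)=(416*31+416)%997=351 -> [42, 351]
  L3: h(42,351)=(42*31+351)%997=656 -> [656]
  root = 656 != target 969
Candidate C: set leaf[1] = 68 -> leaves = [53, 68, 43, 95, 13]
  L0: [53, 68, 43, 95, 13]
  L1: h(53,68)=(53*31+68)%997=714 h(43,95)=(43*31+95)%997=431 h(13,13)=(13*31+13)%997=416 -> [714, 431, 416]
  L2: h(714,431)=(714*31+431)%997=631 h(416,416)=(416*31+416)%997=351 -> [631, 351]
  L3: h(631,351)=(631*31+351)%997=969 -> [969]
  root = 969 == target 969  ** MATCH **
Candidate D: set leaf[4] = 21 -> leaves = [53, 23, 43, 95, 21]
  L0: [53, 23, 43, 95, 21]
  L1: h(53,23)=(53*31+23)%997=669 h(43,95)=(43*31+95)%997=431 h(21,21)=(21*31+21)%997=672 -> [669, 431, 672]
  L2: h(669,431)=(669*31+431)%997=233 h(672,672)=(672*31+672)%997=567 -> [233, 567]
  L3: h(233,567)=(233*31+567)%997=811 -> [811]
  root = 811 != target 969
Candidate C produces the target root.

Answer: C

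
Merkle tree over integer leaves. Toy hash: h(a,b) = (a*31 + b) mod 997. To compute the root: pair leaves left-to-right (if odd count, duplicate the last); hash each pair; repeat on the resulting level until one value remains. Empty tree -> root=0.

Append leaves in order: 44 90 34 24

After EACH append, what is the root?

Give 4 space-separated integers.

Answer: 44 457 300 290

Derivation:
After append 44 (leaves=[44]):
  L0: [44]
  root=44
After append 90 (leaves=[44, 90]):
  L0: [44, 90]
  L1: h(44,90)=(44*31+90)%997=457 -> [457]
  root=457
After append 34 (leaves=[44, 90, 34]):
  L0: [44, 90, 34]
  L1: h(44,90)=(44*31+90)%997=457 h(34,34)=(34*31+34)%997=91 -> [457, 91]
  L2: h(457,91)=(457*31+91)%997=300 -> [300]
  root=300
After append 24 (leaves=[44, 90, 34, 24]):
  L0: [44, 90, 34, 24]
  L1: h(44,90)=(44*31+90)%997=457 h(34,24)=(34*31+24)%997=81 -> [457, 81]
  L2: h(457,81)=(457*31+81)%997=290 -> [290]
  root=290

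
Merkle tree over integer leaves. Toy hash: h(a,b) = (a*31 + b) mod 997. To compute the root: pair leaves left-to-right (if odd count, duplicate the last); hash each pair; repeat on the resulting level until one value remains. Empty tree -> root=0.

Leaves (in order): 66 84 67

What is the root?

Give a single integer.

L0: [66, 84, 67]
L1: h(66,84)=(66*31+84)%997=136 h(67,67)=(67*31+67)%997=150 -> [136, 150]
L2: h(136,150)=(136*31+150)%997=378 -> [378]

Answer: 378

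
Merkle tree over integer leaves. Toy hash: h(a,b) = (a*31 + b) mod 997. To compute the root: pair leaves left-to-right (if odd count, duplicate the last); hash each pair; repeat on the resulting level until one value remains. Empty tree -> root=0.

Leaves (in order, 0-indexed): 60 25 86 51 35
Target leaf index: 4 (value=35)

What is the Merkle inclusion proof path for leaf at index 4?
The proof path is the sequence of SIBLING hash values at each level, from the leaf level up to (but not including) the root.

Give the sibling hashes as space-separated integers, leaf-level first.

L0 (leaves): [60, 25, 86, 51, 35], target index=4
L1: h(60,25)=(60*31+25)%997=888 [pair 0] h(86,51)=(86*31+51)%997=723 [pair 1] h(35,35)=(35*31+35)%997=123 [pair 2] -> [888, 723, 123]
  Sibling for proof at L0: 35
L2: h(888,723)=(888*31+723)%997=335 [pair 0] h(123,123)=(123*31+123)%997=945 [pair 1] -> [335, 945]
  Sibling for proof at L1: 123
L3: h(335,945)=(335*31+945)%997=363 [pair 0] -> [363]
  Sibling for proof at L2: 335
Root: 363
Proof path (sibling hashes from leaf to root): [35, 123, 335]

Answer: 35 123 335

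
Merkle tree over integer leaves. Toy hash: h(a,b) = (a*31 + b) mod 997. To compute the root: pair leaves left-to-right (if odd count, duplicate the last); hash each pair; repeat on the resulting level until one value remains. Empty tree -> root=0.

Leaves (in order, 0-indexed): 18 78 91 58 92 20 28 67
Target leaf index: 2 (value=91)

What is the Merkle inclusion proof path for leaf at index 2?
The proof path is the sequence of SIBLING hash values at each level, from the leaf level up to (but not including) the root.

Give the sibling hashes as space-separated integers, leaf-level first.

Answer: 58 636 237

Derivation:
L0 (leaves): [18, 78, 91, 58, 92, 20, 28, 67], target index=2
L1: h(18,78)=(18*31+78)%997=636 [pair 0] h(91,58)=(91*31+58)%997=885 [pair 1] h(92,20)=(92*31+20)%997=878 [pair 2] h(28,67)=(28*31+67)%997=935 [pair 3] -> [636, 885, 878, 935]
  Sibling for proof at L0: 58
L2: h(636,885)=(636*31+885)%997=661 [pair 0] h(878,935)=(878*31+935)%997=237 [pair 1] -> [661, 237]
  Sibling for proof at L1: 636
L3: h(661,237)=(661*31+237)%997=788 [pair 0] -> [788]
  Sibling for proof at L2: 237
Root: 788
Proof path (sibling hashes from leaf to root): [58, 636, 237]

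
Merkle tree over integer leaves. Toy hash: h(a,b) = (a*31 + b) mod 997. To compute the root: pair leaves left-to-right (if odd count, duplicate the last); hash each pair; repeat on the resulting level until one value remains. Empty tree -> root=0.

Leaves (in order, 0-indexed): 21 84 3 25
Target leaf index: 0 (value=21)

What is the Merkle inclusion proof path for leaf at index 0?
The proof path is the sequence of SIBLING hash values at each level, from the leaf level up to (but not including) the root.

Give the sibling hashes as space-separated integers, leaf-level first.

Answer: 84 118

Derivation:
L0 (leaves): [21, 84, 3, 25], target index=0
L1: h(21,84)=(21*31+84)%997=735 [pair 0] h(3,25)=(3*31+25)%997=118 [pair 1] -> [735, 118]
  Sibling for proof at L0: 84
L2: h(735,118)=(735*31+118)%997=969 [pair 0] -> [969]
  Sibling for proof at L1: 118
Root: 969
Proof path (sibling hashes from leaf to root): [84, 118]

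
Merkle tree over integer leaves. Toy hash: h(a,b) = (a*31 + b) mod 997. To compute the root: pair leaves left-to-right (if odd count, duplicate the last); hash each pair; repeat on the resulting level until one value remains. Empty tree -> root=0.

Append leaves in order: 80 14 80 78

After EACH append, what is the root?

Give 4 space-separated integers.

After append 80 (leaves=[80]):
  L0: [80]
  root=80
After append 14 (leaves=[80, 14]):
  L0: [80, 14]
  L1: h(80,14)=(80*31+14)%997=500 -> [500]
  root=500
After append 80 (leaves=[80, 14, 80]):
  L0: [80, 14, 80]
  L1: h(80,14)=(80*31+14)%997=500 h(80,80)=(80*31+80)%997=566 -> [500, 566]
  L2: h(500,566)=(500*31+566)%997=114 -> [114]
  root=114
After append 78 (leaves=[80, 14, 80, 78]):
  L0: [80, 14, 80, 78]
  L1: h(80,14)=(80*31+14)%997=500 h(80,78)=(80*31+78)%997=564 -> [500, 564]
  L2: h(500,564)=(500*31+564)%997=112 -> [112]
  root=112

Answer: 80 500 114 112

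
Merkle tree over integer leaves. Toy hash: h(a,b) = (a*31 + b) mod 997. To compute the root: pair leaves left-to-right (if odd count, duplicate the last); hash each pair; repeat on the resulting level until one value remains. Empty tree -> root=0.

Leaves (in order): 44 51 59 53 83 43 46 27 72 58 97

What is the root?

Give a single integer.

Answer: 14

Derivation:
L0: [44, 51, 59, 53, 83, 43, 46, 27, 72, 58, 97]
L1: h(44,51)=(44*31+51)%997=418 h(59,53)=(59*31+53)%997=885 h(83,43)=(83*31+43)%997=622 h(46,27)=(46*31+27)%997=456 h(72,58)=(72*31+58)%997=296 h(97,97)=(97*31+97)%997=113 -> [418, 885, 622, 456, 296, 113]
L2: h(418,885)=(418*31+885)%997=882 h(622,456)=(622*31+456)%997=795 h(296,113)=(296*31+113)%997=316 -> [882, 795, 316]
L3: h(882,795)=(882*31+795)%997=221 h(316,316)=(316*31+316)%997=142 -> [221, 142]
L4: h(221,142)=(221*31+142)%997=14 -> [14]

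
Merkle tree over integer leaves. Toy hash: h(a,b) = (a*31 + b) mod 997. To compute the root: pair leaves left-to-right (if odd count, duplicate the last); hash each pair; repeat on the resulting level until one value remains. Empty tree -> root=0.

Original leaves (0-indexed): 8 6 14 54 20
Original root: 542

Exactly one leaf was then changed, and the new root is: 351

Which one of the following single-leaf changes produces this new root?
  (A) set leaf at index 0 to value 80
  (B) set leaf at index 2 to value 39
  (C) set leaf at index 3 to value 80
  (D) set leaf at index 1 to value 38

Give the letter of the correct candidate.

Answer: C

Derivation:
Original leaves: [8, 6, 14, 54, 20]
Target new root: 351
Try each candidate change and compute the resulting root:
Candidate A: set leaf[0] = 80 -> leaves = [80, 6, 14, 54, 20]
  L0: [80, 6, 14, 54, 20]
  L1: h(80,6)=(80*31+6)%997=492 h(14,54)=(14*31+54)%997=488 h(20,20)=(20*31+20)%997=640 -> [492, 488, 640]
  L2: h(492,488)=(492*31+488)%997=785 h(640,640)=(640*31+640)%997=540 -> [785, 540]
  L3: h(785,540)=(785*31+540)%997=947 -> [947]
  root = 947 != target 351
Candidate B: set leaf[2] = 39 -> leaves = [8, 6, 39, 54, 20]
  L0: [8, 6, 39, 54, 20]
  L1: h(8,6)=(8*31+6)%997=254 h(39,54)=(39*31+54)%997=266 h(20,20)=(20*31+20)%997=640 -> [254, 266, 640]
  L2: h(254,266)=(254*31+266)%997=164 h(640,640)=(640*31+640)%997=540 -> [164, 540]
  L3: h(164,540)=(164*31+540)%997=639 -> [639]
  root = 639 != target 351
Candidate C: set leaf[3] = 80 -> leaves = [8, 6, 14, 80, 20]
  L0: [8, 6, 14, 80, 20]
  L1: h(8,6)=(8*31+6)%997=254 h(14,80)=(14*31+80)%997=514 h(20,20)=(20*31+20)%997=640 -> [254, 514, 640]
  L2: h(254,514)=(254*31+514)%997=412 h(640,640)=(640*31+640)%997=540 -> [412, 540]
  L3: h(412,540)=(412*31+540)%997=351 -> [351]
  root = 351 == target 351  ** MATCH **
Candidate D: set leaf[1] = 38 -> leaves = [8, 38, 14, 54, 20]
  L0: [8, 38, 14, 54, 20]
  L1: h(8,38)=(8*31+38)%997=286 h(14,54)=(14*31+54)%997=488 h(20,20)=(20*31+20)%997=640 -> [286, 488, 640]
  L2: h(286,488)=(286*31+488)%997=381 h(640,640)=(640*31+640)%997=540 -> [381, 540]
  L3: h(381,540)=(381*31+540)%997=387 -> [387]
  root = 387 != target 351
Candidate C produces the target root.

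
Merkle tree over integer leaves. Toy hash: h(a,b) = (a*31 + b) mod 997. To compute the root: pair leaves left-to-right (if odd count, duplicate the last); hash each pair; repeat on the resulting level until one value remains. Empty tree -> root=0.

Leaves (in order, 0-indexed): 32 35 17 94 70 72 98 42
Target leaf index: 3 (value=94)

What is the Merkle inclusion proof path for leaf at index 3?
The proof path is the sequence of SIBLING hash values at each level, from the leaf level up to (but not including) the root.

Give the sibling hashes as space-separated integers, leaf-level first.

Answer: 17 30 798

Derivation:
L0 (leaves): [32, 35, 17, 94, 70, 72, 98, 42], target index=3
L1: h(32,35)=(32*31+35)%997=30 [pair 0] h(17,94)=(17*31+94)%997=621 [pair 1] h(70,72)=(70*31+72)%997=248 [pair 2] h(98,42)=(98*31+42)%997=89 [pair 3] -> [30, 621, 248, 89]
  Sibling for proof at L0: 17
L2: h(30,621)=(30*31+621)%997=554 [pair 0] h(248,89)=(248*31+89)%997=798 [pair 1] -> [554, 798]
  Sibling for proof at L1: 30
L3: h(554,798)=(554*31+798)%997=26 [pair 0] -> [26]
  Sibling for proof at L2: 798
Root: 26
Proof path (sibling hashes from leaf to root): [17, 30, 798]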